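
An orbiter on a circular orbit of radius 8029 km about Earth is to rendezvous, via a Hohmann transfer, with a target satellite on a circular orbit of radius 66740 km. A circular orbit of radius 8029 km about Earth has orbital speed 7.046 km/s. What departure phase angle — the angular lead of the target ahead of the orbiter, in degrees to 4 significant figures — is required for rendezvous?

From the circular-orbit relation v² = μ/r at r = 8029 km: μ = v²r = (7.046)² × 8029 = 3.98609×10^5 km³/s².
Semi-major axis of the transfer orbit: a_t = (8029 + 66740)/2 = 37384.5 km.
Transfer time t = π√(a_t³/μ) = 35970 s.
Target angular speed ω₂ = √(μ/r₂³) = 3.662×10^-5 rad/s.
Angle swept by the target during transfer: ω₂·t = 1.317 rad = 75.46°.
Arrival is 180° from departure on the ellipse, so φ = 180° − 75.46° = 104.5°.

φ = 104.5°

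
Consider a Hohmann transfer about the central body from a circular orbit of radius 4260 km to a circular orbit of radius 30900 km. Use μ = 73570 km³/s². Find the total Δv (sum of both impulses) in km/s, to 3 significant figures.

Δv = 2.14 km/s

Semi-major axis of the transfer orbit: a_t = (4260 + 30900)/2 = 17580 km.
Circular speed at r₁: v₁ = √(μ/r₁) = √(73570/4260) = 4.1557 km/s.
On the transfer ellipse at r₁, v² = μ(2/r − 1/a) gives v_p = √[μ(2/r₁ − 1/a_t)] = 5.5095 km/s.
First burn Δv₁ = |v_p − v₁| = 1.3538 km/s.
At r₂, v₂ = √(μ/r₂) = 1.54302 km/s.
Transfer-orbit speed at r₂: v_a = √[μ(2/r₂ − 1/a_t)] = 0.759568 km/s.
Second burn Δv₂ = |v₂ − v_a| = 0.78345 km/s.
Δv = Δv₁ + Δv₂ = 1.3538 + 0.78345 = 2.137 km/s.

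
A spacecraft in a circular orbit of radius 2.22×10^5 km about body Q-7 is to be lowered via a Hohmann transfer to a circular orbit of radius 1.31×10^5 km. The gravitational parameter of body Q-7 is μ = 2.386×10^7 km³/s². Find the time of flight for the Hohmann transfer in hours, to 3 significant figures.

t = 13.2 hours

Semi-major axis of the transfer orbit: a_t = (2.220×10^5 + 1.310×10^5)/2 = 1.765×10^5 km.
Half the transfer-orbit period gives t = π√(a_t³/μ) = 47690 s.
Converting: 47690 s ÷ 3600 s/hour = 13.2 hours.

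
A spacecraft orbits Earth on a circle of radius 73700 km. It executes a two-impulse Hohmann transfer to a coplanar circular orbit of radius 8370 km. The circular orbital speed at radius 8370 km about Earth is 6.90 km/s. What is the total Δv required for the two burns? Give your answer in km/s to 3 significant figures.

Δv = 3.62 km/s

From the circular-orbit relation v² = μ/r at r = 8370 km: μ = v²r = (6.90)² × 8370 = 3.98496×10^5 km³/s².
Semi-major axis of the transfer orbit: a_t = (73700 + 8370)/2 = 41035 km.
At r₁ the circular-orbit speed is v₁ = √(μ/r₁) = 2.325 km/s.
On the transfer ellipse at r₁, vis-viva gives v_a = √[μ(2/r₁ − 1/a_t)] = 1.050 km/s.
First burn Δv₁ = |v_a − v₁| = 1.275 km/s.
At r₂, v₂ = √(μ/r₂) = 6.900 km/s.
Transfer-orbit speed at r₂: v_p = √[μ(2/r₂ − 1/a_t)] = 9.247 km/s.
Second burn Δv₂ = |v₂ − v_p| = 2.347 km/s.
Total Δv = Δv₁ + Δv₂ = 3.622 km/s.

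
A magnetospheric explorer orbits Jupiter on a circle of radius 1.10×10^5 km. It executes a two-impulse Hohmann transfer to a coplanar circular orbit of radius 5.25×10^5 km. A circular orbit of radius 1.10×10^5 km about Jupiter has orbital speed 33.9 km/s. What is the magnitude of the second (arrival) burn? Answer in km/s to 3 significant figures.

Δv₂ = 6.38 km/s

From the circular-orbit relation v² = μ/r at r = 1.10×10^5 km: μ = v²r = (33.9)² × 1.10×10^5 = 1.26413×10^8 km³/s².
Transfer-ellipse semi-major axis a_t = (r₁ + r₂)/2 = (1.100×10^5 + 5.250×10^5)/2 = 3.175×10^5 km.
On the circular orbit at r = 5.250×10^5 km, v_c = √(μ/r) = 15.5173 km/s.
Vis-viva on the transfer ellipse at r = 5.250×10^5 km gives v_t = √[μ(2/r − 1/a_t)] = 9.13358 km/s.
Δv₂ = |v_t − v_c| = |9.13358 − 15.5173| = 6.384 km/s.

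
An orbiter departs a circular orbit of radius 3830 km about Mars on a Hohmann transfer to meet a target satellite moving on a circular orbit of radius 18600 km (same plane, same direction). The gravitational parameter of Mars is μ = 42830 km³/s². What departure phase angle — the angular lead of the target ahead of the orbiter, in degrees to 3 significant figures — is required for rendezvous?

φ = 95.7°

Transfer-ellipse semi-major axis a_t = (r₁ + r₂)/2 = (3830 + 18600)/2 = 11215 km.
The half-period of the transfer ellipse is t = π√(a_t³/μ) = 18030 s.
The target's mean motion on its circular orbit is ω₂ = √(μ/r₂³) = 8.158×10^-5 rad/s.
Angle swept by the target during transfer: ω₂·t = 1.471 rad = 84.28°.
The orbiter traverses 180° on the transfer ellipse, so the target must lead by 180° − 84.28° = 95.7°.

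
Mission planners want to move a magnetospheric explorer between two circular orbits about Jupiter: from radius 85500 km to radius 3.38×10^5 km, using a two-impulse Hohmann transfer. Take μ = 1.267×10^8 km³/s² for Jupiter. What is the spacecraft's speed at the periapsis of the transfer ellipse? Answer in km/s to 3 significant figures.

v = 48.6 km/s

Transfer-ellipse semi-major axis a_t = (r₁ + r₂)/2 = (85500 + 3.380×10^5)/2 = 2.1175×10^5 km.
The periapsis of the transfer ellipse is at r = 85500 km.
From the vis-viva equation, v = √[μ(2/r − 1/a_t)] = 48.64 km/s.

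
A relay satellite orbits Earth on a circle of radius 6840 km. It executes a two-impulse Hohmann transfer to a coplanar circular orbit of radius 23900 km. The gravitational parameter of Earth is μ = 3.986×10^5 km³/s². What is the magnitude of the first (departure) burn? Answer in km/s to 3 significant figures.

Δv₁ = 1.89 km/s

Semi-major axis of the transfer orbit: a_t = (6840 + 23900)/2 = 15370 km.
On the circular orbit at r = 6840 km, v_c = √(μ/r) = 7.634 km/s.
Vis-viva on the transfer ellipse at r = 6840 km gives v_t = √[μ(2/r − 1/a_t)] = 9.519 km/s.
Δv₁ = |v_t − v_c| = |9.519 − 7.634| = 1.885 km/s.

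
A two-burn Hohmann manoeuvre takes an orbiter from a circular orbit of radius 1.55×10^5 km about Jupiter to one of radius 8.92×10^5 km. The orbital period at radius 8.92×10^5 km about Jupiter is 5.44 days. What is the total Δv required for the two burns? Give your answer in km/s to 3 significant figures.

From Kepler's third law T² = 4π²r³/μ at r = 8.92×10^5 km, T = 5.44 days = 5.44 × 86400 s = 4.70016×10^5 s: μ = 4π²r³/T² = 1.26832×10^8 km³/s².
The Hohmann ellipse has a_t = (r₁ + r₂)/2 = 5.235×10^5 km.
Circular speed at r₁: v₁ = √(μ/r₁) = √(1.26832×10^8/1.550×10^5) = 28.60544 km/s.
On the transfer ellipse at r₁, vis-viva gives v_p = √[μ(2/r₁ − 1/a_t)] = 37.33986 km/s.
First burn Δv₁ = |v_p − v₁| = 8.734 km/s.
Circular speed at r₂: v₂ = √(μ/r₂) = 11.924 km/s.
Transfer-orbit speed at r₂: v_a = √[μ(2/r₂ − 1/a_t)] = 6.4884 km/s.
Second burn Δv₂ = |v₂ − v_a| = 5.436 km/s.
Δv = Δv₁ + Δv₂ = 8.734 + 5.436 = 14.17 km/s.

Δv = 14.2 km/s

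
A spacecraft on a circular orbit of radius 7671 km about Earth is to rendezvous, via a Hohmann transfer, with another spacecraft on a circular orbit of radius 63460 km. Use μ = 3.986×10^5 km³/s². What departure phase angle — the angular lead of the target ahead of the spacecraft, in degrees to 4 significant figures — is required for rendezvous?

The Hohmann ellipse has a_t = (r₁ + r₂)/2 = 35565.5 km.
Transfer time t = π√(a_t³/μ) = 33380 s.
The target's mean motion on its circular orbit is ω₂ = √(μ/r₂³) = 3.949×10^-5 rad/s.
Angle swept by the target during transfer: ω₂·t = 1.318 rad = 75.52°.
The spacecraft traverses 180° on the transfer ellipse, so the target must lead by 180° − 75.52° = 104.5°.

φ = 104.5°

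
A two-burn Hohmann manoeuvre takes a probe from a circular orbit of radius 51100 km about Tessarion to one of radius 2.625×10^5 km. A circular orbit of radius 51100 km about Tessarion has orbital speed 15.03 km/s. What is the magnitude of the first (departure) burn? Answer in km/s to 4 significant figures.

Δv₁ = 4.417 km/s

From the circular-orbit relation v² = μ/r at r = 51100 km: μ = v²r = (15.03)² × 51100 = 1.15435×10^7 km³/s².
Transfer-ellipse semi-major axis a_t = (r₁ + r₂)/2 = (51100 + 2.625×10^5)/2 = 1.568×10^5 km.
On the circular orbit at r = 51100 km, v_c = √(μ/r) = 15.030 km/s.
Vis-viva on the transfer ellipse at r = 51100 km gives v_t = √[μ(2/r − 1/a_t)] = 19.447 km/s.
Δv₁ = |v_t − v_c| = |19.447 − 15.030| = 4.417 km/s.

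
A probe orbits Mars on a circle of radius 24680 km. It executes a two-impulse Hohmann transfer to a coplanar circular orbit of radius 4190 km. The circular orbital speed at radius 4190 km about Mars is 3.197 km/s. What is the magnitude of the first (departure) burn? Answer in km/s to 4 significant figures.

From the circular-orbit relation v² = μ/r at r = 4190 km: μ = v²r = (3.197)² × 4190 = 42825.2 km³/s².
The Hohmann ellipse has a_t = (r₁ + r₂)/2 = 14435 km.
On the circular orbit at r = 24680 km, v_c = √(μ/r) = 1.3173 km/s.
Vis-viva on the transfer ellipse at r = 24680 km gives v_t = √[μ(2/r − 1/a_t)] = 0.70970 km/s.
Δv₁ = |v_t − v_c| = |0.70970 − 1.3173| = 0.6076 km/s.

Δv₁ = 0.6076 km/s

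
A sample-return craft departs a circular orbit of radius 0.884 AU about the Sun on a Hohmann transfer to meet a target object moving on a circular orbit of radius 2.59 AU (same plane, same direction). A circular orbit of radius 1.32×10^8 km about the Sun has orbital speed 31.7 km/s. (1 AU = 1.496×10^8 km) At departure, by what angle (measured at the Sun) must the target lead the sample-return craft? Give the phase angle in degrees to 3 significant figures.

From the circular-orbit relation v² = μ/r at r = 1.32×10^8 km: μ = v²r = (31.7)² × 1.32×10^8 = 1.32645×10^11 km³/s².
In km: r₁ = 0.884 × 1.496×10^8 = 1.322464×10^8 km; r₂ = 2.59 × 1.496×10^8 = 3.87464×10^8 km.
The Hohmann ellipse has a_t = (r₁ + r₂)/2 = 2.598552×10^8 km.
Transfer time t = π√(a_t³/μ) = 3.61327×10^7 s.
Target angular speed ω₂ = √(μ/r₂³) = 4.77528×10^-8 rad/s.
Angle swept by the target during transfer: ω₂·t = 1.7254 rad = 98.86°.
Arrival is 180° from departure on the ellipse, so φ = 180° − 98.86° = 81.1°.

φ = 81.1°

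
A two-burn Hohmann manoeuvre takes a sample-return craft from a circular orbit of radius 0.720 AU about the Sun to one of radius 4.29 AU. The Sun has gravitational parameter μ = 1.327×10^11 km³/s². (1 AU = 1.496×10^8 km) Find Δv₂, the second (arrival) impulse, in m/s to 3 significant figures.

In km: r₁ = 0.720 × 1.496×10^8 = 1.07712×10^8 km; r₂ = 4.29 × 1.496×10^8 = 6.41784×10^8 km.
The Hohmann ellipse has a_t = (r₁ + r₂)/2 = 3.74748×10^8 km.
Circular speed at r = 6.41784×10^8 km: v_c = √(μ/r) = 14.379 km/s.
Transfer-orbit speed at the same r (vis-viva, a = a_t): v_t = √[μ(2/r − 1/a_t)] = 7.7091 km/s.
Δv₂ = |v_t − v_c| = |7.7091 − 14.379| = 6.670 km/s.

Δv₂ = 6670 m/s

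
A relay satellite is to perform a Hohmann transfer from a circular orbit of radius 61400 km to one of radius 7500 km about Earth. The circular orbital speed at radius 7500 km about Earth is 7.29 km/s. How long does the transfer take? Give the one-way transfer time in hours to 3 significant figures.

t = 8.84 hours

From the circular-orbit relation v² = μ/r at r = 7500 km: μ = v²r = (7.29)² × 7500 = 3.98581×10^5 km³/s².
Semi-major axis of the transfer orbit: a_t = (61400 + 7500)/2 = 34450 km.
Half the transfer-orbit period gives t = π√(a_t³/μ) = 31820 s.
Converting: 31820 s ÷ 3600 s/hour = 8.84 hours.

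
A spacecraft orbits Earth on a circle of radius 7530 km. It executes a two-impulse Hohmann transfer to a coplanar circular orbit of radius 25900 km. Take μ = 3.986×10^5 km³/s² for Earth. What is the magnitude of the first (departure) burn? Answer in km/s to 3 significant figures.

Δv₁ = 1.78 km/s

The Hohmann ellipse has a_t = (r₁ + r₂)/2 = 16715 km.
Circular speed at r = 7530 km: v_c = √(μ/r) = 7.276 km/s.
Vis-viva on the transfer ellipse at r = 7530 km gives v_t = √[μ(2/r − 1/a_t)] = 9.057 km/s.
Δv₁ = |v_t − v_c| = |9.057 − 7.276| = 1.781 km/s.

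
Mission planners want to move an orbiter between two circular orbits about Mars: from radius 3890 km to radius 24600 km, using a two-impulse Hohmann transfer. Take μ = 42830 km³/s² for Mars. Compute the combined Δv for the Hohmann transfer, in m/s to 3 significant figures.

Δv = 1670 m/s

Semi-major axis of the transfer orbit: a_t = (3890 + 24600)/2 = 14245 km.
At r₁ the circular-orbit speed is v₁ = √(μ/r₁) = 3.318 km/s.
On the transfer ellipse at r₁, v² = μ(2/r − 1/a) gives v_p = √[μ(2/r₁ − 1/a_t)] = 4.360 km/s.
First burn Δv₁ = |v_p − v₁| = 1.042 km/s.
At r₂, v₂ = √(μ/r₂) = 1.3195 km/s.
Transfer-orbit speed at r₂: v_a = √[μ(2/r₂ − 1/a_t)] = 0.68953 km/s.
Second burn Δv₂ = |v₂ − v_a| = 0.6300 km/s.
Δv = Δv₁ + Δv₂ = 1.042 + 0.6300 = 1.672 km/s.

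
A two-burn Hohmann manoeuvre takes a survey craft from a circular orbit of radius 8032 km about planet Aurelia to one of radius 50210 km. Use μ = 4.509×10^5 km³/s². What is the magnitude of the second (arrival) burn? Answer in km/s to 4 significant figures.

Transfer-ellipse semi-major axis a_t = (r₁ + r₂)/2 = (8032 + 50210)/2 = 29121 km.
Circular speed at r = 50210 km: v_c = √(μ/r) = 2.997 km/s.
Transfer-orbit speed at the same r (vis-viva, a = a_t): v_t = √[μ(2/r − 1/a_t)] = 1.574 km/s.
Δv₂ = |v_t − v_c| = |1.574 − 2.997| = 1.423 km/s.

Δv₂ = 1.423 km/s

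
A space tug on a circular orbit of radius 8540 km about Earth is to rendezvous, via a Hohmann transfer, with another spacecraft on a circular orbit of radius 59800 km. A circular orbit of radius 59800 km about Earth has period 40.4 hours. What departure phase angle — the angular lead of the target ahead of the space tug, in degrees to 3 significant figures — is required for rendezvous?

φ = 102°

From Kepler's third law T² = 4π²r³/μ at r = 59800 km, T = 40.4 hours = 40.4 × 3600 s = 1.4544×10^5 s: μ = 4π²r³/T² = 3.99113×10^5 km³/s².
The Hohmann ellipse has a_t = (r₁ + r₂)/2 = 34170 km.
Transfer time t = π√(a_t³/μ) = 31410 s.
The target's mean motion on its circular orbit is ω₂ = √(μ/r₂³) = 4.320×10^-5 rad/s.
Angle swept by the target during transfer: ω₂·t = 1.357 rad = 77.75°.
Arrival is 180° from departure on the ellipse, so φ = 180° − 77.75° = 102°.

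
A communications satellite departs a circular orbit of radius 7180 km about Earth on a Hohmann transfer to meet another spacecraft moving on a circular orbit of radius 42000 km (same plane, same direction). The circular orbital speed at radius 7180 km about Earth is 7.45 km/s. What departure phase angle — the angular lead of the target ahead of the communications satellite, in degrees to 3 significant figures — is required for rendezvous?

φ = 99.4°

From the circular-orbit relation v² = μ/r at r = 7180 km: μ = v²r = (7.45)² × 7180 = 3.98508×10^5 km³/s².
The Hohmann ellipse has a_t = (r₁ + r₂)/2 = 24590 km.
The half-period of the transfer ellipse is t = π√(a_t³/μ) = 19190 s.
Target angular speed ω₂ = √(μ/r₂³) = 7.334×10^-5 rad/s.
Angle swept by the target during transfer: ω₂·t = 1.4074 rad = 80.64°.
The communications satellite traverses 180° on the transfer ellipse, so the target must lead by 180° − 80.64° = 99.4°.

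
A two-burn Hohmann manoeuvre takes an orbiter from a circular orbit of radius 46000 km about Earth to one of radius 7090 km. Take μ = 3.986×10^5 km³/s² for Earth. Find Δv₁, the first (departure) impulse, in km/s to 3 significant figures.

Transfer-ellipse semi-major axis a_t = (r₁ + r₂)/2 = (46000 + 7090)/2 = 26545 km.
Circular speed at r = 46000 km: v_c = √(μ/r) = 2.9437 km/s.
Vis-viva on the transfer ellipse at r = 46000 km gives v_t = √[μ(2/r − 1/a_t)] = 1.5213 km/s.
Δv₁ = |v_t − v_c| = |1.5213 − 2.9437| = 1.422 km/s.

Δv₁ = 1.42 km/s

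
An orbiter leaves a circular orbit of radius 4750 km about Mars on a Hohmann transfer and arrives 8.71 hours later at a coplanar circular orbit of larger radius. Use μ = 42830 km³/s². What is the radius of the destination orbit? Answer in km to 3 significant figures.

Transfer time t = 8.71 hours = 31356 s, and t = π√(a_t³/μ).
So a_t = (μ t²/π²)^(1/3) = (42830 × (31356)² / π²)^(1/3) = 16219 km.
Since a_t = (r₁ + r₂)/2, r₂ = 2a_t − r₁ = 2×16219 − 4750 = 27688 km.

r₂ = 27700 km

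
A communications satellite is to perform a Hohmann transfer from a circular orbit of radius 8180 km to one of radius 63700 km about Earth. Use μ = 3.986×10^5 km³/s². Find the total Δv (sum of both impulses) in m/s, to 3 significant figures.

Δv = 3620 m/s

Semi-major axis of the transfer orbit: a_t = (8180 + 63700)/2 = 35940 km.
At r₁ the circular-orbit speed is v₁ = √(μ/r₁) = 6.9806 km/s.
On the transfer ellipse at r₁, v² = μ(2/r − 1/a) gives v_p = √[μ(2/r₁ − 1/a_t)] = 9.2934 km/s.
First burn Δv₁ = |v_p − v₁| = 2.313 km/s.
At r₂, v₂ = √(μ/r₂) = 2.501 km/s.
Transfer-orbit speed at r₂: v_a = √[μ(2/r₂ − 1/a_t)] = 1.193 km/s.
Second burn Δv₂ = |v₂ − v_a| = 1.308 km/s.
Δv = Δv₁ + Δv₂ = 2.313 + 1.308 = 3.621 km/s.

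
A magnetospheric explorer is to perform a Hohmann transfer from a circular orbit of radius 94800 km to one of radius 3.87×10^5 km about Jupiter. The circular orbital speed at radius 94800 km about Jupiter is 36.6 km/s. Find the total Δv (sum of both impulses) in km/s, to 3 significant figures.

Δv = 16.5 km/s

From the circular-orbit relation v² = μ/r at r = 94800 km: μ = v²r = (36.6)² × 94800 = 1.26990×10^8 km³/s².
Transfer-ellipse semi-major axis a_t = (r₁ + r₂)/2 = (94800 + 3.870×10^5)/2 = 2.409×10^5 km.
Circular speed at r₁: v₁ = √(μ/r₁) = √(1.26990×10^8/94800) = 36.600 km/s.
Transfer-orbit speed at r₁ (vis-viva equation): v_p = √[μ(2/r₁ − 1/a_t)] = 46.389 km/s.
First burn Δv₁ = |v_p − v₁| = 9.789 km/s.
At r₂, v₂ = √(μ/r₂) = 18.115 km/s.
Transfer-orbit speed at r₂: v_a = √[μ(2/r₂ − 1/a_t)] = 11.364 km/s.
Second burn Δv₂ = |v₂ − v_a| = 6.751 km/s.
Δv = Δv₁ + Δv₂ = 9.789 + 6.751 = 16.54 km/s.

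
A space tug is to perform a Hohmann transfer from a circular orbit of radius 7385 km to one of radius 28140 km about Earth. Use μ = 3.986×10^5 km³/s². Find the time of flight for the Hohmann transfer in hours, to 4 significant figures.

The Hohmann ellipse has a_t = (r₁ + r₂)/2 = 17762.5 km.
Transfer time t = π√(a_t³/μ) = π√((17762.5)³ / 3.986×10^5) = 11780 s.
Converting: 11780 s ÷ 3600 s/hour = 3.272 hours.

t = 3.272 hours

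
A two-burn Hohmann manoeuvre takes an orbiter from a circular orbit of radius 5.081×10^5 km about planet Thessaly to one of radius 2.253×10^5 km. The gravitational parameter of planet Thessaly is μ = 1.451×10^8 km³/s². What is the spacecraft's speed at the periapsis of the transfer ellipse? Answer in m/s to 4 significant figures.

v = 29870 m/s

Transfer-ellipse semi-major axis a_t = (r₁ + r₂)/2 = (5.081×10^5 + 2.253×10^5)/2 = 3.667×10^5 km.
The periapsis of the transfer ellipse is at r = 2.253×10^5 km.
Vis-viva: v = √[μ(2/r − 1/a_t)] = √[1.451×10^8 × (2/2.253×10^5 − 1/3.667×10^5)] = 29.87 km/s.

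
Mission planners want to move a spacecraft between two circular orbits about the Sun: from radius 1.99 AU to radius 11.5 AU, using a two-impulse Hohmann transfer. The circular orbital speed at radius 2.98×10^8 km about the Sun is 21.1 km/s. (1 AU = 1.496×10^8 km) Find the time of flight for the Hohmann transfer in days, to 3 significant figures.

From the circular-orbit relation v² = μ/r at r = 2.98×10^8 km: μ = v²r = (21.1)² × 2.98×10^8 = 1.32673×10^11 km³/s².
In km: r₁ = 1.99 × 1.496×10^8 = 2.97704×10^8 km; r₂ = 11.5 × 1.496×10^8 = 1.7204×10^9 km.
Transfer-ellipse semi-major axis a_t = (r₁ + r₂)/2 = (2.97704×10^8 + 1.7204×10^9)/2 = 1.009052×10^9 km.
Half the transfer-orbit period gives t = π√(a_t³/μ) = 2.765×10^8 s.
Converting: 2.765×10^8 s ÷ 86400 s/day = 3200 days.

t = 3200 days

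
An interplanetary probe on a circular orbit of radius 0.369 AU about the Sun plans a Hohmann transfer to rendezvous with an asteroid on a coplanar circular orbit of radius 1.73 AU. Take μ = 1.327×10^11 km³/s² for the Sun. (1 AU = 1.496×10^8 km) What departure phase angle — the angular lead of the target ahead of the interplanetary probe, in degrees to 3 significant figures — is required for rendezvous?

φ = 94.9°

In km: r₁ = 0.369 × 1.496×10^8 = 5.52024×10^7 km; r₂ = 1.73 × 1.496×10^8 = 2.58808×10^8 km.
The Hohmann ellipse has a_t = (r₁ + r₂)/2 = 1.570052×10^8 km.
Transfer time t = π√(a_t³/μ) = 1.6966235×10^7 s.
The target's mean motion on its circular orbit is ω₂ = √(μ/r₂³) = 8.7492115×10^-8 rad/s.
Angle swept by the target during transfer: ω₂·t = 1.484412 rad = 85.051°.
Arrival is 180° from departure on the ellipse, so φ = 180° − 85.051° = 94.9°.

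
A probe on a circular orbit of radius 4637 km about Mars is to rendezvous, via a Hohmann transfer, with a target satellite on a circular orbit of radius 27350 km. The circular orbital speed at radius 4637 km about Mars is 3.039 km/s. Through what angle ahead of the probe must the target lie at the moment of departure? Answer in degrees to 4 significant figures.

φ = 99.51°

From the circular-orbit relation v² = μ/r at r = 4637 km: μ = v²r = (3.039)² × 4637 = 42825.1 km³/s².
Transfer-ellipse semi-major axis a_t = (r₁ + r₂)/2 = (4637 + 27350)/2 = 15993.5 km.
The half-period of the transfer ellipse is t = π√(a_t³/μ) = 30705 s.
The target's mean motion on its circular orbit is ω₂ = √(μ/r₂³) = 4.5752×10^-5 rad/s.
Angle swept by the target during transfer: ω₂·t = 1.4048 rad = 80.49°.
Arrival is 180° from departure on the ellipse, so φ = 180° − 80.49° = 99.51°.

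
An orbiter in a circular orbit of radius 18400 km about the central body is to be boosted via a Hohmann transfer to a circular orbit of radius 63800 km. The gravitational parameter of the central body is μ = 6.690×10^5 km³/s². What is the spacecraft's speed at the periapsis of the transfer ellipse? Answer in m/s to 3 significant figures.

v = 7510 m/s

Semi-major axis of the transfer orbit: a_t = (18400 + 63800)/2 = 41100 km.
At periapsis, r = 18400 km.
From the vis-viva equation, v = √[μ(2/r − 1/a_t)] = 7.513 km/s.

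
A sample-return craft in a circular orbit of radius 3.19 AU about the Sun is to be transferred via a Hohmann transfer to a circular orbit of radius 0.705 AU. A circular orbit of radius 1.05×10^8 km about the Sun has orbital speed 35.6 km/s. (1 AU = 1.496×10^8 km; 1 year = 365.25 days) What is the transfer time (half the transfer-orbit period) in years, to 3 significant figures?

t = 1.36 years

From the circular-orbit relation v² = μ/r at r = 1.05×10^8 km: μ = v²r = (35.6)² × 1.05×10^8 = 1.33073×10^11 km³/s².
In km: r₁ = 3.19 × 1.496×10^8 = 4.77224×10^8 km; r₂ = 0.705 × 1.496×10^8 = 1.05468×10^8 km.
The Hohmann ellipse has a_t = (r₁ + r₂)/2 = 2.91346×10^8 km.
Half the transfer-orbit period gives t = π√(a_t³/μ) = 4.283×10^7 s.
Converting: 4.283×10^7 s ÷ 3.15576×10^7 s/year (365.25 × 86400) = 1.36 years.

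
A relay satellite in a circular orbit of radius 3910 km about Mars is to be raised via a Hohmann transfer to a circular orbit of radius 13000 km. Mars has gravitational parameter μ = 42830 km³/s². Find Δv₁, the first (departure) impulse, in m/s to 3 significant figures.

The Hohmann ellipse has a_t = (r₁ + r₂)/2 = 8455 km.
Circular speed at r = 3910 km: v_c = √(μ/r) = 3.30968 km/s.
Transfer-orbit speed at the same r (vis-viva, a = a_t): v_t = √[μ(2/r − 1/a_t)] = 4.10394 km/s.
Δv₁ = |v_t − v_c| = |4.10394 − 3.30968| = 0.7943 km/s.

Δv₁ = 794 m/s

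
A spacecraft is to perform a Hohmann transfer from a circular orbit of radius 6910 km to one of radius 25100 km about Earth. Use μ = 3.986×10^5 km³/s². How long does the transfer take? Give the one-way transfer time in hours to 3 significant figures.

Transfer-ellipse semi-major axis a_t = (r₁ + r₂)/2 = (6910 + 25100)/2 = 16005 km.
By Kepler's third law the transfer-orbit period is T = 2π√(a_t³/μ), so t = T/2 = 10080 s.
Converting: 10080 s ÷ 3600 s/hour = 2.80 hours.

t = 2.80 hours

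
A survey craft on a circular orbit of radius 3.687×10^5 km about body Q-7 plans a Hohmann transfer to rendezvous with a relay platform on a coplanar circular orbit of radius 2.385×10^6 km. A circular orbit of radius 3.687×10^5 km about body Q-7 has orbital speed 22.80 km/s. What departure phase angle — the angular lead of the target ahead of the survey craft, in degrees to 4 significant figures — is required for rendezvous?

φ = 101.0°

From the circular-orbit relation v² = μ/r at r = 3.687×10^5 km: μ = v²r = (22.80)² × 3.687×10^5 = 1.91665×10^8 km³/s².
Transfer-ellipse semi-major axis a_t = (r₁ + r₂)/2 = (3.687×10^5 + 2.385×10^6)/2 = 1.37685×10^6 km.
Transfer time t = π√(a_t³/μ) = 3.66613×10^5 s.
The target's mean motion on its circular orbit is ω₂ = √(μ/r₂³) = 3.75871×10^-6 rad/s.
Angle swept by the target during transfer: ω₂·t = 1.37799 rad = 78.953°.
Arrival is 180° from departure on the ellipse, so φ = 180° − 78.953° = 101.0°.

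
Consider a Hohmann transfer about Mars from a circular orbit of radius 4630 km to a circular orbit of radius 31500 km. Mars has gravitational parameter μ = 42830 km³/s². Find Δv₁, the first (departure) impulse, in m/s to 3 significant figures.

Transfer-ellipse semi-major axis a_t = (r₁ + r₂)/2 = (4630 + 31500)/2 = 18065 km.
Circular speed at r = 4630 km: v_c = √(μ/r) = 3.04147 km/s.
Transfer-orbit speed at the same r (vis-viva, a = a_t): v_t = √[μ(2/r − 1/a_t)] = 4.01624 km/s.
Δv₁ = |v_t − v_c| = |4.01624 − 3.04147| = 0.9748 km/s.

Δv₁ = 975 m/s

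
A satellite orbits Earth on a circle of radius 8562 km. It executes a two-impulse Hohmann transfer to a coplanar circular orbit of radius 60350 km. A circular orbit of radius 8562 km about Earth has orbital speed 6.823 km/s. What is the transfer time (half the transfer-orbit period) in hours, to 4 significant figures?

t = 8.841 hours

From the circular-orbit relation v² = μ/r at r = 8562 km: μ = v²r = (6.823)² × 8562 = 3.98590×10^5 km³/s².
Transfer-ellipse semi-major axis a_t = (r₁ + r₂)/2 = (8562 + 60350)/2 = 34456 km.
Transfer time t = π√(a_t³/μ) = π√((34456)³ / 3.98590×10^5) = 31826 s.
Converting: 31826 s ÷ 3600 s/hour = 8.841 hours.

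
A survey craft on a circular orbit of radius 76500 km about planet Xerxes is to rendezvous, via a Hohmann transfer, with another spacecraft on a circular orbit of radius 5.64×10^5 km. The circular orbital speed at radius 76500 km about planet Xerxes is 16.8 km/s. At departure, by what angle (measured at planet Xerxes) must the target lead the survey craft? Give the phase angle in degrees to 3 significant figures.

φ = 103°

From the circular-orbit relation v² = μ/r at r = 76500 km: μ = v²r = (16.8)² × 76500 = 2.15914×10^7 km³/s².
Transfer-ellipse semi-major axis a_t = (r₁ + r₂)/2 = (76500 + 5.640×10^5)/2 = 3.2025×10^5 km.
The half-period of the transfer ellipse is t = π√(a_t³/μ) = 1.2253×10^5 s.
Target angular speed ω₂ = √(μ/r₂³) = 1.0970×10^-5 rad/s.
Angle swept by the target during transfer: ω₂·t = 1.3442 rad = 77.02°.
The survey craft traverses 180° on the transfer ellipse, so the target must lead by 180° − 77.02° = 103°.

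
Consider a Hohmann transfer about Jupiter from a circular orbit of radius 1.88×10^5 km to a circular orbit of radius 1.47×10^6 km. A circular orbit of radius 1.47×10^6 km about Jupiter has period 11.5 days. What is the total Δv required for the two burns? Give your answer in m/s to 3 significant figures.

From Kepler's third law T² = 4π²r³/μ at r = 1.47×10^6 km, T = 11.5 days = 11.5 × 86400 s = 9.936×10^5 s: μ = 4π²r³/T² = 1.27025×10^8 km³/s².
Semi-major axis of the transfer orbit: a_t = (1.880×10^5 + 1.470×10^6)/2 = 8.290×10^5 km.
Circular speed at r₁: v₁ = √(μ/r₁) = √(1.27025×10^8/1.880×10^5) = 25.99 km/s.
On the transfer ellipse at r₁, vis-viva equation gives v_p = √[μ(2/r₁ − 1/a_t)] = 34.61 km/s.
First burn Δv₁ = |v_p − v₁| = 8.620 km/s.
Circular speed at r₂: v₂ = √(μ/r₂) = 9.296 km/s.
Transfer-orbit speed at r₂: v_a = √[μ(2/r₂ − 1/a_t)] = 4.427 km/s.
Second burn Δv₂ = |v₂ − v_a| = 4.869 km/s.
Total Δv = Δv₁ + Δv₂ = 13.49 km/s.

Δv = 13500 m/s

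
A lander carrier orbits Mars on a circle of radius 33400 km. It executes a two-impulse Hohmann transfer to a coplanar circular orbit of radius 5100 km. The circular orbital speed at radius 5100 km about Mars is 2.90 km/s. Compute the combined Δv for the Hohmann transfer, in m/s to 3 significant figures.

Δv = 1470 m/s

From the circular-orbit relation v² = μ/r at r = 5100 km: μ = v²r = (2.90)² × 5100 = 42891.0 km³/s².
Semi-major axis of the transfer orbit: a_t = (33400 + 5100)/2 = 19250 km.
Circular speed at r₁: v₁ = √(μ/r₁) = √(42891.0/33400) = 1.1332 km/s.
On the transfer ellipse at r₁, vis-viva gives v_a = √[μ(2/r₁ − 1/a_t)] = 0.58328 km/s.
First burn Δv₁ = |v_a − v₁| = 0.5499 km/s.
Circular speed at r₂: v₂ = √(μ/r₂) = 2.9000 km/s.
Transfer-orbit speed at r₂: v_p = √[μ(2/r₂ − 1/a_t)] = 3.8199 km/s.
Second burn Δv₂ = |v₂ − v_p| = 0.9199 km/s.
Total Δv = Δv₁ + Δv₂ = 1.470 km/s.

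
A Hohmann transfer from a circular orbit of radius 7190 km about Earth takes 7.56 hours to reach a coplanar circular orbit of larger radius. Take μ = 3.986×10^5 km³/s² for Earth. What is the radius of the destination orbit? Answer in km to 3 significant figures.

Transfer time t = 7.56 hours = 27216 s, and t = π√(a_t³/μ).
So a_t = (μ t²/π²)^(1/3) = (3.986×10^5 × (27216)² / π²)^(1/3) = 31043 km.
Since a_t = (r₁ + r₂)/2, r₂ = 2a_t − r₁ = 2×31043 − 7190 = 54896 km.

r₂ = 54900 km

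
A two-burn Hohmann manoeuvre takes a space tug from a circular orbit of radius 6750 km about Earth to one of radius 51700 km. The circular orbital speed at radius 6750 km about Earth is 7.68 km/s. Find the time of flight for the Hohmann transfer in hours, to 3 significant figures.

From the circular-orbit relation v² = μ/r at r = 6750 km: μ = v²r = (7.68)² × 6750 = 3.98131×10^5 km³/s².
The Hohmann ellipse has a_t = (r₁ + r₂)/2 = 29225 km.
By Kepler's third law the transfer-orbit period is T = 2π√(a_t³/μ), so t = T/2 = 24880 s.
Converting: 24880 s ÷ 3600 s/hour = 6.91 hours.

t = 6.91 hours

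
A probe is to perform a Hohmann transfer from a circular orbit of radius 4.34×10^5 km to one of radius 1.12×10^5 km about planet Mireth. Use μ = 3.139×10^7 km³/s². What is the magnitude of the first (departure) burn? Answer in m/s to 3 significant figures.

Transfer-ellipse semi-major axis a_t = (r₁ + r₂)/2 = (4.340×10^5 + 1.120×10^5)/2 = 2.730×10^5 km.
On the circular orbit at r = 4.340×10^5 km, v_c = √(μ/r) = 8.5045 km/s.
Transfer-orbit speed at the same r (vis-viva, a = a_t): v_t = √[μ(2/r − 1/a_t)] = 5.4473 km/s.
Δv₁ = |v_t − v_c| = |5.4473 − 8.5045| = 3.057 km/s.

Δv₁ = 3060 m/s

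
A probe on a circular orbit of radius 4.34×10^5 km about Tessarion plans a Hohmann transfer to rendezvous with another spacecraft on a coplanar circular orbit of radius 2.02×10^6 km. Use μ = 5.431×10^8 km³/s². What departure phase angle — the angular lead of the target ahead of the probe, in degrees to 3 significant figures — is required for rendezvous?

Transfer-ellipse semi-major axis a_t = (r₁ + r₂)/2 = (4.340×10^5 + 2.020×10^6)/2 = 1.227×10^6 km.
Transfer time t = π√(a_t³/μ) = 1.83222×10^5 s.
Target angular speed ω₂ = √(μ/r₂³) = 8.11732×10^-6 rad/s.
Angle swept by the target during transfer: ω₂·t = 1.48727 rad = 85.21°.
The probe traverses 180° on the transfer ellipse, so the target must lead by 180° − 85.21° = 94.8°.

φ = 94.8°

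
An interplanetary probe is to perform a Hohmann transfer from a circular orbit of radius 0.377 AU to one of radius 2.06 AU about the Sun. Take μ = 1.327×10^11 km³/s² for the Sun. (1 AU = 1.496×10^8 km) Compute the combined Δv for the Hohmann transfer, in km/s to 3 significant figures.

In km: r₁ = 0.377 × 1.496×10^8 = 5.63992×10^7 km; r₂ = 2.06 × 1.496×10^8 = 3.08176×10^8 km.
The Hohmann ellipse has a_t = (r₁ + r₂)/2 = 1.822876×10^8 km.
Circular speed at r₁: v₁ = √(μ/r₁) = √(1.327×10^11/5.63992×10^7) = 48.51 km/s.
On the transfer ellipse at r₁, v² = μ(2/r − 1/a) gives v_p = √[μ(2/r₁ − 1/a_t)] = 63.07 km/s.
First burn Δv₁ = |v_p − v₁| = 14.56 km/s.
At r₂, v₂ = √(μ/r₂) = 20.751 km/s.
Transfer-orbit speed at r₂: v_a = √[μ(2/r₂ − 1/a_t)] = 11.542 km/s.
Second burn Δv₂ = |v₂ − v_a| = 9.209 km/s.
Δv = Δv₁ + Δv₂ = 14.56 + 9.209 = 23.77 km/s.

Δv = 23.8 km/s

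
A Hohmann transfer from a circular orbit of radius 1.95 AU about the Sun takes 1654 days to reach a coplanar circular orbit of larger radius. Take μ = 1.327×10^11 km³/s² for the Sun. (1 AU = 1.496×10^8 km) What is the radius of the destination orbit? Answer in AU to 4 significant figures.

In km: r₁ = 1.95 × 1.496×10^8 = 2.9172×10^8 km.
Transfer time t = 1654 days = 1.429056×10^8 s, and t = π√(a_t³/μ).
So a_t = (μ t²/π²)^(1/3) = (1.327×10^11 × (1.429056×10^8)² / π²)^(1/3) = 6.4996×10^8 km.
Since a_t = (r₁ + r₂)/2, r₂ = 2a_t − r₁ = 2×6.4996×10^8 − 2.9172×10^8 = 1.0082×10^9 km.
In AU: r₂ = 1.0082×10^9 / 1.496×10^8 = 6.739 AU.

r₂ = 6.739 AU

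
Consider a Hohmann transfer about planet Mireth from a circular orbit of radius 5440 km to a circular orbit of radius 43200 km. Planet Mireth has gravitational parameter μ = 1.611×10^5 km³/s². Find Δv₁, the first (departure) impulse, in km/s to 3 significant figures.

The Hohmann ellipse has a_t = (r₁ + r₂)/2 = 24320 km.
Circular speed at r = 5440 km: v_c = √(μ/r) = 5.442 km/s.
Transfer-orbit speed at the same r (vis-viva, a = a_t): v_t = √[μ(2/r − 1/a_t)] = 7.253 km/s.
Δv₁ = |v_t − v_c| = |7.253 − 5.442| = 1.811 km/s.

Δv₁ = 1.81 km/s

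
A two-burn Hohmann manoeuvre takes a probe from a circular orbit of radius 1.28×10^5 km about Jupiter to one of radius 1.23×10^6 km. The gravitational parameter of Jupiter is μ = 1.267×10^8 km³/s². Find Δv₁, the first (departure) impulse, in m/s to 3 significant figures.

Transfer-ellipse semi-major axis a_t = (r₁ + r₂)/2 = (1.280×10^5 + 1.230×10^6)/2 = 6.790×10^5 km.
Circular speed at r = 1.280×10^5 km: v_c = √(μ/r) = 31.46 km/s.
Transfer-orbit speed at the same r (vis-viva, a = a_t): v_t = √[μ(2/r − 1/a_t)] = 42.34 km/s.
Δv₁ = |v_t − v_c| = |42.34 − 31.46| = 10.88 km/s.

Δv₁ = 10900 m/s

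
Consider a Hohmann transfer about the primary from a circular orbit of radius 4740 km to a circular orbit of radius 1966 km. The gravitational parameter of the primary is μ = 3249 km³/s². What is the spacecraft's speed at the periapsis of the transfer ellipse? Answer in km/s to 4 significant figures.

v = 1.528 km/s

The Hohmann ellipse has a_t = (r₁ + r₂)/2 = 3353 km.
The periapsis of the transfer ellipse is at r = 1966 km.
Vis-viva: v = √[μ(2/r − 1/a_t)] = √[3249 × (2/1966 − 1/3353)] = 1.528 km/s.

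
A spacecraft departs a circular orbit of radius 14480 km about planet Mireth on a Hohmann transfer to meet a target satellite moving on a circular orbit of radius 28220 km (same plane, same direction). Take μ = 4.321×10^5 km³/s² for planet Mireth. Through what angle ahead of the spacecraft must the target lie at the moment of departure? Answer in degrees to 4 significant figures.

φ = 61.55°

Transfer-ellipse semi-major axis a_t = (r₁ + r₂)/2 = (14480 + 28220)/2 = 21350 km.
The half-period of the transfer ellipse is t = π√(a_t³/μ) = 14909 s.
Target angular speed ω₂ = √(μ/r₂³) = 1.3866×10^-4 rad/s.
Angle swept by the target during transfer: ω₂·t = 2.0673 rad = 118.45°.
The spacecraft traverses 180° on the transfer ellipse, so the target must lead by 180° − 118.45° = 61.55°.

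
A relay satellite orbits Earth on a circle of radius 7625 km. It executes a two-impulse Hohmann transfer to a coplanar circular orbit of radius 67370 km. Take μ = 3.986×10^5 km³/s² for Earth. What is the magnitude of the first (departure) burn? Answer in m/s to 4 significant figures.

Transfer-ellipse semi-major axis a_t = (r₁ + r₂)/2 = (7625 + 67370)/2 = 37497.5 km.
Circular speed at r = 7625 km: v_c = √(μ/r) = 7.230 km/s.
Transfer-orbit speed at the same r (vis-viva, a = a_t): v_t = √[μ(2/r − 1/a_t)] = 9.691 km/s.
Δv₁ = |v_t − v_c| = |9.691 − 7.230| = 2.461 km/s.

Δv₁ = 2461 m/s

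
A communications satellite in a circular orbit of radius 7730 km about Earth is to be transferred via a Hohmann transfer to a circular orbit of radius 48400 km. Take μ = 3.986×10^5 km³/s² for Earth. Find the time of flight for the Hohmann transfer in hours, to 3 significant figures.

The Hohmann ellipse has a_t = (r₁ + r₂)/2 = 28065 km.
Transfer time t = π√(a_t³/μ) = π√((28065)³ / 3.986×10^5) = 23400 s.
Converting: 23400 s ÷ 3600 s/hour = 6.50 hours.

t = 6.50 hours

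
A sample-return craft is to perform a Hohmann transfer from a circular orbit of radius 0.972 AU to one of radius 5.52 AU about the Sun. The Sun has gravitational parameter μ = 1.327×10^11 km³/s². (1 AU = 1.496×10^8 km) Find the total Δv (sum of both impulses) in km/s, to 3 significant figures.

Δv = 14.9 km/s

In km: r₁ = 0.972 × 1.496×10^8 = 1.454112×10^8 km; r₂ = 5.52 × 1.496×10^8 = 8.25792×10^8 km.
Transfer-ellipse semi-major axis a_t = (r₁ + r₂)/2 = (1.454112×10^8 + 8.25792×10^8)/2 = 4.856016×10^8 km.
At r₁ the circular-orbit speed is v₁ = √(μ/r₁) = 30.209013 km/s.
On the transfer ellipse at r₁, vis-viva gives v_p = √[μ(2/r₁ − 1/a_t)] = 39.394157 km/s.
First burn Δv₁ = |v_p − v₁| = 9.1851 km/s.
At r₂, v₂ = √(μ/r₂) = 12.6765 km/s.
Transfer-orbit speed at r₂: v_a = √[μ(2/r₂ − 1/a_t)] = 6.93680 km/s.
Second burn Δv₂ = |v₂ − v_a| = 5.7397 km/s.
Δv = Δv₁ + Δv₂ = 9.1851 + 5.7397 = 14.92 km/s.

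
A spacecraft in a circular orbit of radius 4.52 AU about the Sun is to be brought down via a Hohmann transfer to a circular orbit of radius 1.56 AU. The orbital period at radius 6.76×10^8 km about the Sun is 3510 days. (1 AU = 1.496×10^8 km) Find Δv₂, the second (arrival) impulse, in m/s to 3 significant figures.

Δv₂ = 5230 m/s

From Kepler's third law T² = 4π²r³/μ at r = 6.76×10^8 km, T = 3510 days = 3510 × 86400 s = 3.03264×10^8 s: μ = 4π²r³/T² = 1.32604×10^11 km³/s².
In km: r₁ = 4.52 × 1.496×10^8 = 6.76192×10^8 km; r₂ = 1.56 × 1.496×10^8 = 2.33376×10^8 km.
The Hohmann ellipse has a_t = (r₁ + r₂)/2 = 4.54784×10^8 km.
On the circular orbit at r = 2.33376×10^8 km, v_c = √(μ/r) = 23.837 km/s.
Vis-viva on the transfer ellipse at r = 2.33376×10^8 km gives v_t = √[μ(2/r − 1/a_t)] = 29.066 km/s.
Δv₂ = |v_t − v_c| = |29.066 − 23.837| = 5.229 km/s.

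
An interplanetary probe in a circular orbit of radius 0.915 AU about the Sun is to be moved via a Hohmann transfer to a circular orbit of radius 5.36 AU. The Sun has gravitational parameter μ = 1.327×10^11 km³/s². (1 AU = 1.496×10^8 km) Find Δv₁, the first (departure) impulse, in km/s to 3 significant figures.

In km: r₁ = 0.915 × 1.496×10^8 = 1.36884×10^8 km; r₂ = 5.36 × 1.496×10^8 = 8.01856×10^8 km.
Transfer-ellipse semi-major axis a_t = (r₁ + r₂)/2 = (1.36884×10^8 + 8.01856×10^8)/2 = 4.6937×10^8 km.
Circular speed at r = 1.36884×10^8 km: v_c = √(μ/r) = 31.14 km/s.
Vis-viva on the transfer ellipse at r = 1.36884×10^8 km gives v_t = √[μ(2/r − 1/a_t)] = 40.70 km/s.
Δv₁ = |v_t − v_c| = |40.70 − 31.14| = 9.560 km/s.

Δv₁ = 9.56 km/s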